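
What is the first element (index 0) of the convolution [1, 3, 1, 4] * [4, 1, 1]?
Use y[k] = Σ_i a[i]·b[k-i] at k=0. y[0] = 1×4 = 4

4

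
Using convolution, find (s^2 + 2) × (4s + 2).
Ascending coefficients: a = [2, 0, 1], b = [2, 4]. c[0] = 2×2 = 4; c[1] = 2×4 + 0×2 = 8; c[2] = 0×4 + 1×2 = 2; c[3] = 1×4 = 4. Result coefficients: [4, 8, 2, 4] → 4s^3 + 2s^2 + 8s + 4

4s^3 + 2s^2 + 8s + 4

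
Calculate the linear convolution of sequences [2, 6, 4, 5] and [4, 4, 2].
y[0] = 2×4 = 8; y[1] = 2×4 + 6×4 = 32; y[2] = 2×2 + 6×4 + 4×4 = 44; y[3] = 6×2 + 4×4 + 5×4 = 48; y[4] = 4×2 + 5×4 = 28; y[5] = 5×2 = 10

[8, 32, 44, 48, 28, 10]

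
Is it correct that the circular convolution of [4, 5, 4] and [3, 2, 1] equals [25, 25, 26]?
Recompute circular convolution of [4, 5, 4] and [3, 2, 1]: y[0] = 4×3 + 5×1 + 4×2 = 25; y[1] = 4×2 + 5×3 + 4×1 = 27; y[2] = 4×1 + 5×2 + 4×3 = 26 → [25, 27, 26]. Compare to given [25, 25, 26]: they differ at index 1: given 25, correct 27, so answer: No

No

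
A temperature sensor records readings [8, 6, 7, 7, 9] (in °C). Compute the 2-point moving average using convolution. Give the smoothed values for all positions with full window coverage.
2-point moving average kernel = [1, 1]. Apply in 'valid' mode (full window coverage): avg[0] = (8 + 6) / 2 = 7.0; avg[1] = (6 + 7) / 2 = 6.5; avg[2] = (7 + 7) / 2 = 7.0; avg[3] = (7 + 9) / 2 = 8.0. Smoothed values: [7.0, 6.5, 7.0, 8.0]

[7.0, 6.5, 7.0, 8.0]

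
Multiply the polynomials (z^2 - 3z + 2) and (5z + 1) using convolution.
Ascending coefficients: a = [2, -3, 1], b = [1, 5]. c[0] = 2×1 = 2; c[1] = 2×5 + -3×1 = 7; c[2] = -3×5 + 1×1 = -14; c[3] = 1×5 = 5. Result coefficients: [2, 7, -14, 5] → 5z^3 - 14z^2 + 7z + 2

5z^3 - 14z^2 + 7z + 2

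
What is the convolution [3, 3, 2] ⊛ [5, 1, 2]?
y[0] = 3×5 = 15; y[1] = 3×1 + 3×5 = 18; y[2] = 3×2 + 3×1 + 2×5 = 19; y[3] = 3×2 + 2×1 = 8; y[4] = 2×2 = 4

[15, 18, 19, 8, 4]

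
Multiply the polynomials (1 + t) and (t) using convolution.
Ascending coefficients: a = [1, 1], b = [0, 1]. c[0] = 1×0 = 0; c[1] = 1×1 + 1×0 = 1; c[2] = 1×1 = 1. Result coefficients: [0, 1, 1] → t + t^2

t + t^2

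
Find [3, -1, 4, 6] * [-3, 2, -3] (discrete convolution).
y[0] = 3×-3 = -9; y[1] = 3×2 + -1×-3 = 9; y[2] = 3×-3 + -1×2 + 4×-3 = -23; y[3] = -1×-3 + 4×2 + 6×-3 = -7; y[4] = 4×-3 + 6×2 = 0; y[5] = 6×-3 = -18

[-9, 9, -23, -7, 0, -18]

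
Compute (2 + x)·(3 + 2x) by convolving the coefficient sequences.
Ascending coefficients: a = [2, 1], b = [3, 2]. c[0] = 2×3 = 6; c[1] = 2×2 + 1×3 = 7; c[2] = 1×2 = 2. Result coefficients: [6, 7, 2] → 6 + 7x + 2x^2

6 + 7x + 2x^2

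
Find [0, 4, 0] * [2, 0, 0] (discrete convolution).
y[0] = 0×2 = 0; y[1] = 0×0 + 4×2 = 8; y[2] = 0×0 + 4×0 + 0×2 = 0; y[3] = 4×0 + 0×0 = 0; y[4] = 0×0 = 0

[0, 8, 0, 0, 0]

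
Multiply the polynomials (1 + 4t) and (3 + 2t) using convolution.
Ascending coefficients: a = [1, 4], b = [3, 2]. c[0] = 1×3 = 3; c[1] = 1×2 + 4×3 = 14; c[2] = 4×2 = 8. Result coefficients: [3, 14, 8] → 3 + 14t + 8t^2

3 + 14t + 8t^2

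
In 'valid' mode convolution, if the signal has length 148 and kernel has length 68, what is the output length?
'Valid' mode counts only positions where the kernel fully overlaps the signal: m - n + 1 = 148 - 68 + 1 = 81

81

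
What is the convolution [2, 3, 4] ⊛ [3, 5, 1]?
y[0] = 2×3 = 6; y[1] = 2×5 + 3×3 = 19; y[2] = 2×1 + 3×5 + 4×3 = 29; y[3] = 3×1 + 4×5 = 23; y[4] = 4×1 = 4

[6, 19, 29, 23, 4]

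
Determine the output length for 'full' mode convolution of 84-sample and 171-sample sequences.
Linear/full convolution length: m + n - 1 = 84 + 171 - 1 = 254

254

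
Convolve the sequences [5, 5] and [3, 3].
y[0] = 5×3 = 15; y[1] = 5×3 + 5×3 = 30; y[2] = 5×3 = 15

[15, 30, 15]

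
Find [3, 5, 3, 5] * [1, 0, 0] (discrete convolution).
y[0] = 3×1 = 3; y[1] = 3×0 + 5×1 = 5; y[2] = 3×0 + 5×0 + 3×1 = 3; y[3] = 5×0 + 3×0 + 5×1 = 5; y[4] = 3×0 + 5×0 = 0; y[5] = 5×0 = 0

[3, 5, 3, 5, 0, 0]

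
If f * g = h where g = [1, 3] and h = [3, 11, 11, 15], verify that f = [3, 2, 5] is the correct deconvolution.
Forward-compute [3, 2, 5] * [1, 3]: h[0] = 3×1 = 3; h[1] = 3×3 + 2×1 = 11; h[2] = 2×3 + 5×1 = 11; h[3] = 5×3 = 15 → [3, 11, 11, 15]. Matches given h = [3, 11, 11, 15], so verified.

Verified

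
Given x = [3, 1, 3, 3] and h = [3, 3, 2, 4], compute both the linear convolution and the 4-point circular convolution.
Linear: y_lin[0] = 3×3 = 9; y_lin[1] = 3×3 + 1×3 = 12; y_lin[2] = 3×2 + 1×3 + 3×3 = 18; y_lin[3] = 3×4 + 1×2 + 3×3 + 3×3 = 32; y_lin[4] = 1×4 + 3×2 + 3×3 = 19; y_lin[5] = 3×4 + 3×2 = 18; y_lin[6] = 3×4 = 12 → [9, 12, 18, 32, 19, 18, 12]. Circular (length 4): y[0] = 3×3 + 1×4 + 3×2 + 3×3 = 28; y[1] = 3×3 + 1×3 + 3×4 + 3×2 = 30; y[2] = 3×2 + 1×3 + 3×3 + 3×4 = 30; y[3] = 3×4 + 1×2 + 3×3 + 3×3 = 32 → [28, 30, 30, 32]

Linear: [9, 12, 18, 32, 19, 18, 12], Circular: [28, 30, 30, 32]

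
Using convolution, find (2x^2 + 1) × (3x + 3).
Ascending coefficients: a = [1, 0, 2], b = [3, 3]. c[0] = 1×3 = 3; c[1] = 1×3 + 0×3 = 3; c[2] = 0×3 + 2×3 = 6; c[3] = 2×3 = 6. Result coefficients: [3, 3, 6, 6] → 6x^3 + 6x^2 + 3x + 3

6x^3 + 6x^2 + 3x + 3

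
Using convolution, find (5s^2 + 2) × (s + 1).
Ascending coefficients: a = [2, 0, 5], b = [1, 1]. c[0] = 2×1 = 2; c[1] = 2×1 + 0×1 = 2; c[2] = 0×1 + 5×1 = 5; c[3] = 5×1 = 5. Result coefficients: [2, 2, 5, 5] → 5s^3 + 5s^2 + 2s + 2

5s^3 + 5s^2 + 2s + 2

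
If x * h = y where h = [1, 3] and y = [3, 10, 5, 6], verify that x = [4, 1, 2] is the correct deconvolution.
Forward-compute [4, 1, 2] * [1, 3]: y[0] = 4×1 = 4; y[1] = 4×3 + 1×1 = 13; y[2] = 1×3 + 2×1 = 5; y[3] = 2×3 = 6 → [4, 13, 5, 6]. Does not match given y = [3, 10, 5, 6].

Not verified. [4, 1, 2] * [1, 3] = [4, 13, 5, 6], which differs from [3, 10, 5, 6] at index 0.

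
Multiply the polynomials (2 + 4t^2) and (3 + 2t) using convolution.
Ascending coefficients: a = [2, 0, 4], b = [3, 2]. c[0] = 2×3 = 6; c[1] = 2×2 + 0×3 = 4; c[2] = 0×2 + 4×3 = 12; c[3] = 4×2 = 8. Result coefficients: [6, 4, 12, 8] → 6 + 4t + 12t^2 + 8t^3

6 + 4t + 12t^2 + 8t^3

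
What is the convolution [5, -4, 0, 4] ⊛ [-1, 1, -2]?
y[0] = 5×-1 = -5; y[1] = 5×1 + -4×-1 = 9; y[2] = 5×-2 + -4×1 + 0×-1 = -14; y[3] = -4×-2 + 0×1 + 4×-1 = 4; y[4] = 0×-2 + 4×1 = 4; y[5] = 4×-2 = -8

[-5, 9, -14, 4, 4, -8]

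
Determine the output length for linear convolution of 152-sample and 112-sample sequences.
Linear/full convolution length: m + n - 1 = 152 + 112 - 1 = 263

263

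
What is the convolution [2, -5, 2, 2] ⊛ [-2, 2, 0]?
y[0] = 2×-2 = -4; y[1] = 2×2 + -5×-2 = 14; y[2] = 2×0 + -5×2 + 2×-2 = -14; y[3] = -5×0 + 2×2 + 2×-2 = 0; y[4] = 2×0 + 2×2 = 4; y[5] = 2×0 = 0

[-4, 14, -14, 0, 4, 0]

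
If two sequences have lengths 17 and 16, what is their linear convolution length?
Linear/full convolution length: m + n - 1 = 17 + 16 - 1 = 32

32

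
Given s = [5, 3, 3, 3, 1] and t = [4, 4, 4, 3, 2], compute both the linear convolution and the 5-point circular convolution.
Linear: y_lin[0] = 5×4 = 20; y_lin[1] = 5×4 + 3×4 = 32; y_lin[2] = 5×4 + 3×4 + 3×4 = 44; y_lin[3] = 5×3 + 3×4 + 3×4 + 3×4 = 51; y_lin[4] = 5×2 + 3×3 + 3×4 + 3×4 + 1×4 = 47; y_lin[5] = 3×2 + 3×3 + 3×4 + 1×4 = 31; y_lin[6] = 3×2 + 3×3 + 1×4 = 19; y_lin[7] = 3×2 + 1×3 = 9; y_lin[8] = 1×2 = 2 → [20, 32, 44, 51, 47, 31, 19, 9, 2]. Circular (length 5): y[0] = 5×4 + 3×2 + 3×3 + 3×4 + 1×4 = 51; y[1] = 5×4 + 3×4 + 3×2 + 3×3 + 1×4 = 51; y[2] = 5×4 + 3×4 + 3×4 + 3×2 + 1×3 = 53; y[3] = 5×3 + 3×4 + 3×4 + 3×4 + 1×2 = 53; y[4] = 5×2 + 3×3 + 3×4 + 3×4 + 1×4 = 47 → [51, 51, 53, 53, 47]

Linear: [20, 32, 44, 51, 47, 31, 19, 9, 2], Circular: [51, 51, 53, 53, 47]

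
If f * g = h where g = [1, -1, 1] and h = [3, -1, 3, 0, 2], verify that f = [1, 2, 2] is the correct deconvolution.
Forward-compute [1, 2, 2] * [1, -1, 1]: h[0] = 1×1 = 1; h[1] = 1×-1 + 2×1 = 1; h[2] = 1×1 + 2×-1 + 2×1 = 1; h[3] = 2×1 + 2×-1 = 0; h[4] = 2×1 = 2 → [1, 1, 1, 0, 2]. Does not match given h = [3, -1, 3, 0, 2].

Not verified. [1, 2, 2] * [1, -1, 1] = [1, 1, 1, 0, 2], which differs from [3, -1, 3, 0, 2] at index 0.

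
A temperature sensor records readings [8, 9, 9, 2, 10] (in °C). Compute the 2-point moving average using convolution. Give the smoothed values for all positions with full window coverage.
2-point moving average kernel = [1, 1]. Apply in 'valid' mode (full window coverage): avg[0] = (8 + 9) / 2 = 8.5; avg[1] = (9 + 9) / 2 = 9.0; avg[2] = (9 + 2) / 2 = 5.5; avg[3] = (2 + 10) / 2 = 6.0. Smoothed values: [8.5, 9.0, 5.5, 6.0]

[8.5, 9.0, 5.5, 6.0]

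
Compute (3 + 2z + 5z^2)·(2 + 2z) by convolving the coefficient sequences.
Ascending coefficients: a = [3, 2, 5], b = [2, 2]. c[0] = 3×2 = 6; c[1] = 3×2 + 2×2 = 10; c[2] = 2×2 + 5×2 = 14; c[3] = 5×2 = 10. Result coefficients: [6, 10, 14, 10] → 6 + 10z + 14z^2 + 10z^3

6 + 10z + 14z^2 + 10z^3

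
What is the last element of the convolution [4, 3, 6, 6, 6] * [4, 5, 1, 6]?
Use y[k] = Σ_i a[i]·b[k-i] at k=7. y[7] = 6×6 = 36

36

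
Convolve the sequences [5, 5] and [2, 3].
y[0] = 5×2 = 10; y[1] = 5×3 + 5×2 = 25; y[2] = 5×3 = 15

[10, 25, 15]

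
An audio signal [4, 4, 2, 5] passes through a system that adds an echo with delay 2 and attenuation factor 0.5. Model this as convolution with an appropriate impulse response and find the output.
Direct-path + delayed-attenuated-path model → impulse response h = [1, 0, 0.5] (1 at lag 0, 0.5 at lag 2). Output y[n] = x[n] + 0.5·x[n - 2] (with x[n] = 0 outside 0..3): y[0] = 4 + 0.5×0 = 4; y[1] = 4 + 0.5×0 = 4; y[2] = 2 + 0.5×4 = 4.0; y[3] = 5 + 0.5×4 = 7.0; y[4] = 0 + 0.5×2 = 1.0; y[5] = 0 + 0.5×5 = 2.5. So y = [4, 4, 4.0, 7.0, 1.0, 2.5]

[4, 4, 4.0, 7.0, 1.0, 2.5]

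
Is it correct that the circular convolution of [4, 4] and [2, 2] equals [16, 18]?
Recompute circular convolution of [4, 4] and [2, 2]: y[0] = 4×2 + 4×2 = 16; y[1] = 4×2 + 4×2 = 16 → [16, 16]. Compare to given [16, 18]: they differ at index 1: given 18, correct 16, so answer: No

No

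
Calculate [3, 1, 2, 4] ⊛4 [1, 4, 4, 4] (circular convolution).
Use y[k] = Σ_j u[j]·v[(k-j) mod 4]. y[0] = 3×1 + 1×4 + 2×4 + 4×4 = 31; y[1] = 3×4 + 1×1 + 2×4 + 4×4 = 37; y[2] = 3×4 + 1×4 + 2×1 + 4×4 = 34; y[3] = 3×4 + 1×4 + 2×4 + 4×1 = 28. Result: [31, 37, 34, 28]

[31, 37, 34, 28]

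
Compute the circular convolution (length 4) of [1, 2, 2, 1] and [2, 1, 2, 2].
Use y[k] = Σ_j x[j]·h[(k-j) mod 4]. y[0] = 1×2 + 2×2 + 2×2 + 1×1 = 11; y[1] = 1×1 + 2×2 + 2×2 + 1×2 = 11; y[2] = 1×2 + 2×1 + 2×2 + 1×2 = 10; y[3] = 1×2 + 2×2 + 2×1 + 1×2 = 10. Result: [11, 11, 10, 10]

[11, 11, 10, 10]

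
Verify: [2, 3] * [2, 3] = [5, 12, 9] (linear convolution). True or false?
Recompute linear convolution of [2, 3] and [2, 3]: y[0] = 2×2 = 4; y[1] = 2×3 + 3×2 = 12; y[2] = 3×3 = 9 → [4, 12, 9]. Compare to given [5, 12, 9]: they differ at index 0: given 5, correct 4, so answer: No

No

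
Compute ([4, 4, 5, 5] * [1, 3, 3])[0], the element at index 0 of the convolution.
Use y[k] = Σ_i a[i]·b[k-i] at k=0. y[0] = 4×1 = 4

4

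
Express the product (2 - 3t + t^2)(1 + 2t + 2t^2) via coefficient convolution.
Ascending coefficients: a = [2, -3, 1], b = [1, 2, 2]. c[0] = 2×1 = 2; c[1] = 2×2 + -3×1 = 1; c[2] = 2×2 + -3×2 + 1×1 = -1; c[3] = -3×2 + 1×2 = -4; c[4] = 1×2 = 2. Result coefficients: [2, 1, -1, -4, 2] → 2 + t - t^2 - 4t^3 + 2t^4

2 + t - t^2 - 4t^3 + 2t^4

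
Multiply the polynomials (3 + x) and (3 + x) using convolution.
Ascending coefficients: a = [3, 1], b = [3, 1]. c[0] = 3×3 = 9; c[1] = 3×1 + 1×3 = 6; c[2] = 1×1 = 1. Result coefficients: [9, 6, 1] → 9 + 6x + x^2

9 + 6x + x^2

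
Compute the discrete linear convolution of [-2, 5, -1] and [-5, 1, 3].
y[0] = -2×-5 = 10; y[1] = -2×1 + 5×-5 = -27; y[2] = -2×3 + 5×1 + -1×-5 = 4; y[3] = 5×3 + -1×1 = 14; y[4] = -1×3 = -3

[10, -27, 4, 14, -3]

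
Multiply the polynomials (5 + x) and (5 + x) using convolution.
Ascending coefficients: a = [5, 1], b = [5, 1]. c[0] = 5×5 = 25; c[1] = 5×1 + 1×5 = 10; c[2] = 1×1 = 1. Result coefficients: [25, 10, 1] → 25 + 10x + x^2

25 + 10x + x^2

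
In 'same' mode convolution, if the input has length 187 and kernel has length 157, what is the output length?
'Same' mode returns an output with the same length as the input: 187

187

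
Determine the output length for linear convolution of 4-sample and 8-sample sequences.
Linear/full convolution length: m + n - 1 = 4 + 8 - 1 = 11

11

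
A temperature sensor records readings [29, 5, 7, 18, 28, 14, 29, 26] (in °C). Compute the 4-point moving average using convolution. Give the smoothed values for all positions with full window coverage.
4-point moving average kernel = [1, 1, 1, 1]. Apply in 'valid' mode (full window coverage): avg[0] = (29 + 5 + 7 + 18) / 4 = 14.75; avg[1] = (5 + 7 + 18 + 28) / 4 = 14.5; avg[2] = (7 + 18 + 28 + 14) / 4 = 16.75; avg[3] = (18 + 28 + 14 + 29) / 4 = 22.25; avg[4] = (28 + 14 + 29 + 26) / 4 = 24.25. Smoothed values: [14.75, 14.5, 16.75, 22.25, 24.25]

[14.75, 14.5, 16.75, 22.25, 24.25]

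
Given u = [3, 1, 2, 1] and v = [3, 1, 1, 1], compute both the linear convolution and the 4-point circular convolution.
Linear: y_lin[0] = 3×3 = 9; y_lin[1] = 3×1 + 1×3 = 6; y_lin[2] = 3×1 + 1×1 + 2×3 = 10; y_lin[3] = 3×1 + 1×1 + 2×1 + 1×3 = 9; y_lin[4] = 1×1 + 2×1 + 1×1 = 4; y_lin[5] = 2×1 + 1×1 = 3; y_lin[6] = 1×1 = 1 → [9, 6, 10, 9, 4, 3, 1]. Circular (length 4): y[0] = 3×3 + 1×1 + 2×1 + 1×1 = 13; y[1] = 3×1 + 1×3 + 2×1 + 1×1 = 9; y[2] = 3×1 + 1×1 + 2×3 + 1×1 = 11; y[3] = 3×1 + 1×1 + 2×1 + 1×3 = 9 → [13, 9, 11, 9]

Linear: [9, 6, 10, 9, 4, 3, 1], Circular: [13, 9, 11, 9]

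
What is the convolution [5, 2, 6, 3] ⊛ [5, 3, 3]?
y[0] = 5×5 = 25; y[1] = 5×3 + 2×5 = 25; y[2] = 5×3 + 2×3 + 6×5 = 51; y[3] = 2×3 + 6×3 + 3×5 = 39; y[4] = 6×3 + 3×3 = 27; y[5] = 3×3 = 9

[25, 25, 51, 39, 27, 9]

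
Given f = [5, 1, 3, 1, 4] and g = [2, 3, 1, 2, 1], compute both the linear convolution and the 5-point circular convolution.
Linear: y_lin[0] = 5×2 = 10; y_lin[1] = 5×3 + 1×2 = 17; y_lin[2] = 5×1 + 1×3 + 3×2 = 14; y_lin[3] = 5×2 + 1×1 + 3×3 + 1×2 = 22; y_lin[4] = 5×1 + 1×2 + 3×1 + 1×3 + 4×2 = 21; y_lin[5] = 1×1 + 3×2 + 1×1 + 4×3 = 20; y_lin[6] = 3×1 + 1×2 + 4×1 = 9; y_lin[7] = 1×1 + 4×2 = 9; y_lin[8] = 4×1 = 4 → [10, 17, 14, 22, 21, 20, 9, 9, 4]. Circular (length 5): y[0] = 5×2 + 1×1 + 3×2 + 1×1 + 4×3 = 30; y[1] = 5×3 + 1×2 + 3×1 + 1×2 + 4×1 = 26; y[2] = 5×1 + 1×3 + 3×2 + 1×1 + 4×2 = 23; y[3] = 5×2 + 1×1 + 3×3 + 1×2 + 4×1 = 26; y[4] = 5×1 + 1×2 + 3×1 + 1×3 + 4×2 = 21 → [30, 26, 23, 26, 21]

Linear: [10, 17, 14, 22, 21, 20, 9, 9, 4], Circular: [30, 26, 23, 26, 21]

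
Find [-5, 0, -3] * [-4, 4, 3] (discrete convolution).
y[0] = -5×-4 = 20; y[1] = -5×4 + 0×-4 = -20; y[2] = -5×3 + 0×4 + -3×-4 = -3; y[3] = 0×3 + -3×4 = -12; y[4] = -3×3 = -9

[20, -20, -3, -12, -9]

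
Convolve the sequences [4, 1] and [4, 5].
y[0] = 4×4 = 16; y[1] = 4×5 + 1×4 = 24; y[2] = 1×5 = 5

[16, 24, 5]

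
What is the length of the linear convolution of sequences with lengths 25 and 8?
Linear/full convolution length: m + n - 1 = 25 + 8 - 1 = 32

32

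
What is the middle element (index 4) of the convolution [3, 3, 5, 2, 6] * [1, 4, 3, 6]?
Use y[k] = Σ_i a[i]·b[k-i] at k=4. y[4] = 3×6 + 5×3 + 2×4 + 6×1 = 47

47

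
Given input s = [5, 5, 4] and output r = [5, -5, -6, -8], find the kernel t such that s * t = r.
Output length 4 = len(s) + len(t) - 1 ⇒ len(t) = 2. Solve t forward using t[k] = (r[k] - Σ_{i≥1} s[i]·t[k-i]) / s[0]: t[0] = r[0] / s[0] = 5 / 5 = 1; t[1] = (r[1] - 5×1) / s[0] = (-5 - 5×1) / 5 = -2. So t = [1, -2]. Forward-check [5, 5, 4] * [1, -2]: r[0] = 5×1 = 5; r[1] = 5×-2 + 5×1 = -5; r[2] = 5×-2 + 4×1 = -6; r[3] = 4×-2 = -8 → [5, -5, -6, -8] ✓

[1, -2]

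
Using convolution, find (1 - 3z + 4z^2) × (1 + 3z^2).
Ascending coefficients: a = [1, -3, 4], b = [1, 0, 3]. c[0] = 1×1 = 1; c[1] = 1×0 + -3×1 = -3; c[2] = 1×3 + -3×0 + 4×1 = 7; c[3] = -3×3 + 4×0 = -9; c[4] = 4×3 = 12. Result coefficients: [1, -3, 7, -9, 12] → 1 - 3z + 7z^2 - 9z^3 + 12z^4

1 - 3z + 7z^2 - 9z^3 + 12z^4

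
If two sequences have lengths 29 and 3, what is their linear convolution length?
Linear/full convolution length: m + n - 1 = 29 + 3 - 1 = 31

31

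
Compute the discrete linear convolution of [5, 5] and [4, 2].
y[0] = 5×4 = 20; y[1] = 5×2 + 5×4 = 30; y[2] = 5×2 = 10

[20, 30, 10]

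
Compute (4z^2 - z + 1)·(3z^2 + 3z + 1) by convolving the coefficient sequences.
Ascending coefficients: a = [1, -1, 4], b = [1, 3, 3]. c[0] = 1×1 = 1; c[1] = 1×3 + -1×1 = 2; c[2] = 1×3 + -1×3 + 4×1 = 4; c[3] = -1×3 + 4×3 = 9; c[4] = 4×3 = 12. Result coefficients: [1, 2, 4, 9, 12] → 12z^4 + 9z^3 + 4z^2 + 2z + 1

12z^4 + 9z^3 + 4z^2 + 2z + 1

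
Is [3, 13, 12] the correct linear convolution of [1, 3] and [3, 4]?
Recompute linear convolution of [1, 3] and [3, 4]: y[0] = 1×3 = 3; y[1] = 1×4 + 3×3 = 13; y[2] = 3×4 = 12 → [3, 13, 12]. Given [3, 13, 12] matches, so answer: Yes

Yes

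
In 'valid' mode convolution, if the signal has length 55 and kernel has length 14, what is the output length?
'Valid' mode counts only positions where the kernel fully overlaps the signal: m - n + 1 = 55 - 14 + 1 = 42

42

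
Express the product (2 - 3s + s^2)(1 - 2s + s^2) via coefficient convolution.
Ascending coefficients: a = [2, -3, 1], b = [1, -2, 1]. c[0] = 2×1 = 2; c[1] = 2×-2 + -3×1 = -7; c[2] = 2×1 + -3×-2 + 1×1 = 9; c[3] = -3×1 + 1×-2 = -5; c[4] = 1×1 = 1. Result coefficients: [2, -7, 9, -5, 1] → 2 - 7s + 9s^2 - 5s^3 + s^4

2 - 7s + 9s^2 - 5s^3 + s^4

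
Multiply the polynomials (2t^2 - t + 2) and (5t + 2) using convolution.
Ascending coefficients: a = [2, -1, 2], b = [2, 5]. c[0] = 2×2 = 4; c[1] = 2×5 + -1×2 = 8; c[2] = -1×5 + 2×2 = -1; c[3] = 2×5 = 10. Result coefficients: [4, 8, -1, 10] → 10t^3 - t^2 + 8t + 4

10t^3 - t^2 + 8t + 4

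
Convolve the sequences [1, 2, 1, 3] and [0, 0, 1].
y[0] = 1×0 = 0; y[1] = 1×0 + 2×0 = 0; y[2] = 1×1 + 2×0 + 1×0 = 1; y[3] = 2×1 + 1×0 + 3×0 = 2; y[4] = 1×1 + 3×0 = 1; y[5] = 3×1 = 3

[0, 0, 1, 2, 1, 3]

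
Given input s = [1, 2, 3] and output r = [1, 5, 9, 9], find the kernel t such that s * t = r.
Output length 4 = len(s) + len(t) - 1 ⇒ len(t) = 2. Solve t forward using t[k] = (r[k] - Σ_{i≥1} s[i]·t[k-i]) / s[0]: t[0] = r[0] / s[0] = 1 / 1 = 1; t[1] = (r[1] - 2×1) / s[0] = (5 - 2×1) / 1 = 3. So t = [1, 3]. Forward-check [1, 2, 3] * [1, 3]: r[0] = 1×1 = 1; r[1] = 1×3 + 2×1 = 5; r[2] = 2×3 + 3×1 = 9; r[3] = 3×3 = 9 → [1, 5, 9, 9] ✓

[1, 3]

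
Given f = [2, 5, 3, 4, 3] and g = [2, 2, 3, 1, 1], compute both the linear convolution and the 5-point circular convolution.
Linear: y_lin[0] = 2×2 = 4; y_lin[1] = 2×2 + 5×2 = 14; y_lin[2] = 2×3 + 5×2 + 3×2 = 22; y_lin[3] = 2×1 + 5×3 + 3×2 + 4×2 = 31; y_lin[4] = 2×1 + 5×1 + 3×3 + 4×2 + 3×2 = 30; y_lin[5] = 5×1 + 3×1 + 4×3 + 3×2 = 26; y_lin[6] = 3×1 + 4×1 + 3×3 = 16; y_lin[7] = 4×1 + 3×1 = 7; y_lin[8] = 3×1 = 3 → [4, 14, 22, 31, 30, 26, 16, 7, 3]. Circular (length 5): y[0] = 2×2 + 5×1 + 3×1 + 4×3 + 3×2 = 30; y[1] = 2×2 + 5×2 + 3×1 + 4×1 + 3×3 = 30; y[2] = 2×3 + 5×2 + 3×2 + 4×1 + 3×1 = 29; y[3] = 2×1 + 5×3 + 3×2 + 4×2 + 3×1 = 34; y[4] = 2×1 + 5×1 + 3×3 + 4×2 + 3×2 = 30 → [30, 30, 29, 34, 30]

Linear: [4, 14, 22, 31, 30, 26, 16, 7, 3], Circular: [30, 30, 29, 34, 30]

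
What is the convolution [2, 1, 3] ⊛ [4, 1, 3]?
y[0] = 2×4 = 8; y[1] = 2×1 + 1×4 = 6; y[2] = 2×3 + 1×1 + 3×4 = 19; y[3] = 1×3 + 3×1 = 6; y[4] = 3×3 = 9

[8, 6, 19, 6, 9]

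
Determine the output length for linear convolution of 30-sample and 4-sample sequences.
Linear/full convolution length: m + n - 1 = 30 + 4 - 1 = 33

33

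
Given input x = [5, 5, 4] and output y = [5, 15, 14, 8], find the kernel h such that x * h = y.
Output length 4 = len(x) + len(h) - 1 ⇒ len(h) = 2. Solve h forward using h[k] = (y[k] - Σ_{i≥1} x[i]·h[k-i]) / x[0]: h[0] = y[0] / x[0] = 5 / 5 = 1; h[1] = (y[1] - 5×1) / x[0] = (15 - 5×1) / 5 = 2. So h = [1, 2]. Forward-check [5, 5, 4] * [1, 2]: y[0] = 5×1 = 5; y[1] = 5×2 + 5×1 = 15; y[2] = 5×2 + 4×1 = 14; y[3] = 4×2 = 8 → [5, 15, 14, 8] ✓

[1, 2]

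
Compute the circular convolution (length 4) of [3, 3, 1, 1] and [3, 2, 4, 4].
Use y[k] = Σ_j x[j]·h[(k-j) mod 4]. y[0] = 3×3 + 3×4 + 1×4 + 1×2 = 27; y[1] = 3×2 + 3×3 + 1×4 + 1×4 = 23; y[2] = 3×4 + 3×2 + 1×3 + 1×4 = 25; y[3] = 3×4 + 3×4 + 1×2 + 1×3 = 29. Result: [27, 23, 25, 29]

[27, 23, 25, 29]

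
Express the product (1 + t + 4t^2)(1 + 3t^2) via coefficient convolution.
Ascending coefficients: a = [1, 1, 4], b = [1, 0, 3]. c[0] = 1×1 = 1; c[1] = 1×0 + 1×1 = 1; c[2] = 1×3 + 1×0 + 4×1 = 7; c[3] = 1×3 + 4×0 = 3; c[4] = 4×3 = 12. Result coefficients: [1, 1, 7, 3, 12] → 1 + t + 7t^2 + 3t^3 + 12t^4

1 + t + 7t^2 + 3t^3 + 12t^4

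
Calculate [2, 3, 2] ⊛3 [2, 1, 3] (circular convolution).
Use y[k] = Σ_j x[j]·h[(k-j) mod 3]. y[0] = 2×2 + 3×3 + 2×1 = 15; y[1] = 2×1 + 3×2 + 2×3 = 14; y[2] = 2×3 + 3×1 + 2×2 = 13. Result: [15, 14, 13]

[15, 14, 13]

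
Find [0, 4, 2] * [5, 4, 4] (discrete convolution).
y[0] = 0×5 = 0; y[1] = 0×4 + 4×5 = 20; y[2] = 0×4 + 4×4 + 2×5 = 26; y[3] = 4×4 + 2×4 = 24; y[4] = 2×4 = 8

[0, 20, 26, 24, 8]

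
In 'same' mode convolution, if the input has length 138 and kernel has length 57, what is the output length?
'Same' mode returns an output with the same length as the input: 138

138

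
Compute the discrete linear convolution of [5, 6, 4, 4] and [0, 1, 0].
y[0] = 5×0 = 0; y[1] = 5×1 + 6×0 = 5; y[2] = 5×0 + 6×1 + 4×0 = 6; y[3] = 6×0 + 4×1 + 4×0 = 4; y[4] = 4×0 + 4×1 = 4; y[5] = 4×0 = 0

[0, 5, 6, 4, 4, 0]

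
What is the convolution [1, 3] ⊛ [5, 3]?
y[0] = 1×5 = 5; y[1] = 1×3 + 3×5 = 18; y[2] = 3×3 = 9

[5, 18, 9]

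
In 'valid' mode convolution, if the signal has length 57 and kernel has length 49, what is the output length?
'Valid' mode counts only positions where the kernel fully overlaps the signal: m - n + 1 = 57 - 49 + 1 = 9

9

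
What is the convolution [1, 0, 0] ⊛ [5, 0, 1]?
y[0] = 1×5 = 5; y[1] = 1×0 + 0×5 = 0; y[2] = 1×1 + 0×0 + 0×5 = 1; y[3] = 0×1 + 0×0 = 0; y[4] = 0×1 = 0

[5, 0, 1, 0, 0]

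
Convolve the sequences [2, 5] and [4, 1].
y[0] = 2×4 = 8; y[1] = 2×1 + 5×4 = 22; y[2] = 5×1 = 5

[8, 22, 5]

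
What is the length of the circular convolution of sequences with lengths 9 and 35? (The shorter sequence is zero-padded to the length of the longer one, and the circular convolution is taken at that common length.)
Circular convolution (zero-padding the shorter input) has length max(m, n) = max(9, 35) = 35

35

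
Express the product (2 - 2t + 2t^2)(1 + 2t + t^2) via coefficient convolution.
Ascending coefficients: a = [2, -2, 2], b = [1, 2, 1]. c[0] = 2×1 = 2; c[1] = 2×2 + -2×1 = 2; c[2] = 2×1 + -2×2 + 2×1 = 0; c[3] = -2×1 + 2×2 = 2; c[4] = 2×1 = 2. Result coefficients: [2, 2, 0, 2, 2] → 2 + 2t + 2t^3 + 2t^4

2 + 2t + 2t^3 + 2t^4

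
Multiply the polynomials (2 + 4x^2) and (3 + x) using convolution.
Ascending coefficients: a = [2, 0, 4], b = [3, 1]. c[0] = 2×3 = 6; c[1] = 2×1 + 0×3 = 2; c[2] = 0×1 + 4×3 = 12; c[3] = 4×1 = 4. Result coefficients: [6, 2, 12, 4] → 6 + 2x + 12x^2 + 4x^3

6 + 2x + 12x^2 + 4x^3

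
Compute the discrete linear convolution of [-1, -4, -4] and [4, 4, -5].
y[0] = -1×4 = -4; y[1] = -1×4 + -4×4 = -20; y[2] = -1×-5 + -4×4 + -4×4 = -27; y[3] = -4×-5 + -4×4 = 4; y[4] = -4×-5 = 20

[-4, -20, -27, 4, 20]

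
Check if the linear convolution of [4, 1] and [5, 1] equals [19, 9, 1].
Recompute linear convolution of [4, 1] and [5, 1]: y[0] = 4×5 = 20; y[1] = 4×1 + 1×5 = 9; y[2] = 1×1 = 1 → [20, 9, 1]. Compare to given [19, 9, 1]: they differ at index 0: given 19, correct 20, so answer: No

No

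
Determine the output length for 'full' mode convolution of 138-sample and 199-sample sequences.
Linear/full convolution length: m + n - 1 = 138 + 199 - 1 = 336

336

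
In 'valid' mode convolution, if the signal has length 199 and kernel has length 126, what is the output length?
'Valid' mode counts only positions where the kernel fully overlaps the signal: m - n + 1 = 199 - 126 + 1 = 74

74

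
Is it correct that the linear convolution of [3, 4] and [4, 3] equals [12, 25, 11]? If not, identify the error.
Recompute linear convolution of [3, 4] and [4, 3]: y[0] = 3×4 = 12; y[1] = 3×3 + 4×4 = 25; y[2] = 4×3 = 12 → [12, 25, 12]. Compare to given [12, 25, 11]: they differ at index 2: given 11, correct 12, so answer: No

No. Error at index 2: given 11, correct 12.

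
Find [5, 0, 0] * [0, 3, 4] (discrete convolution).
y[0] = 5×0 = 0; y[1] = 5×3 + 0×0 = 15; y[2] = 5×4 + 0×3 + 0×0 = 20; y[3] = 0×4 + 0×3 = 0; y[4] = 0×4 = 0

[0, 15, 20, 0, 0]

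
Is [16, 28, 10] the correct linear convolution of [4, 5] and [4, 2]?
Recompute linear convolution of [4, 5] and [4, 2]: y[0] = 4×4 = 16; y[1] = 4×2 + 5×4 = 28; y[2] = 5×2 = 10 → [16, 28, 10]. Given [16, 28, 10] matches, so answer: Yes

Yes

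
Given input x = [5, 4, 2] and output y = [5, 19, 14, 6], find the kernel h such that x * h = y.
Output length 4 = len(x) + len(h) - 1 ⇒ len(h) = 2. Solve h forward using h[k] = (y[k] - Σ_{i≥1} x[i]·h[k-i]) / x[0]: h[0] = y[0] / x[0] = 5 / 5 = 1; h[1] = (y[1] - 4×1) / x[0] = (19 - 4×1) / 5 = 3. So h = [1, 3]. Forward-check [5, 4, 2] * [1, 3]: y[0] = 5×1 = 5; y[1] = 5×3 + 4×1 = 19; y[2] = 4×3 + 2×1 = 14; y[3] = 2×3 = 6 → [5, 19, 14, 6] ✓

[1, 3]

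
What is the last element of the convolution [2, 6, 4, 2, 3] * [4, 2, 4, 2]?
Use y[k] = Σ_i a[i]·b[k-i] at k=7. y[7] = 3×2 = 6

6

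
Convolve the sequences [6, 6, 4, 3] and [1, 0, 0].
y[0] = 6×1 = 6; y[1] = 6×0 + 6×1 = 6; y[2] = 6×0 + 6×0 + 4×1 = 4; y[3] = 6×0 + 4×0 + 3×1 = 3; y[4] = 4×0 + 3×0 = 0; y[5] = 3×0 = 0

[6, 6, 4, 3, 0, 0]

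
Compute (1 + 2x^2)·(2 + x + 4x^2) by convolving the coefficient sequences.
Ascending coefficients: a = [1, 0, 2], b = [2, 1, 4]. c[0] = 1×2 = 2; c[1] = 1×1 + 0×2 = 1; c[2] = 1×4 + 0×1 + 2×2 = 8; c[3] = 0×4 + 2×1 = 2; c[4] = 2×4 = 8. Result coefficients: [2, 1, 8, 2, 8] → 2 + x + 8x^2 + 2x^3 + 8x^4

2 + x + 8x^2 + 2x^3 + 8x^4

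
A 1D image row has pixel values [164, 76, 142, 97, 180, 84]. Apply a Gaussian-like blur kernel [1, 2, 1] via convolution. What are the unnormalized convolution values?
Convolve image row [164, 76, 142, 97, 180, 84] with kernel [1, 2, 1]: y[0] = 164×1 = 164; y[1] = 164×2 + 76×1 = 404; y[2] = 164×1 + 76×2 + 142×1 = 458; y[3] = 76×1 + 142×2 + 97×1 = 457; y[4] = 142×1 + 97×2 + 180×1 = 516; y[5] = 97×1 + 180×2 + 84×1 = 541; y[6] = 180×1 + 84×2 = 348; y[7] = 84×1 = 84 → [164, 404, 458, 457, 516, 541, 348, 84]. Normalization factor = sum(kernel) = 4.

[164, 404, 458, 457, 516, 541, 348, 84]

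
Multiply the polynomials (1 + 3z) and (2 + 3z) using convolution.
Ascending coefficients: a = [1, 3], b = [2, 3]. c[0] = 1×2 = 2; c[1] = 1×3 + 3×2 = 9; c[2] = 3×3 = 9. Result coefficients: [2, 9, 9] → 2 + 9z + 9z^2

2 + 9z + 9z^2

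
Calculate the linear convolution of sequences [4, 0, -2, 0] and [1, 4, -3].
y[0] = 4×1 = 4; y[1] = 4×4 + 0×1 = 16; y[2] = 4×-3 + 0×4 + -2×1 = -14; y[3] = 0×-3 + -2×4 + 0×1 = -8; y[4] = -2×-3 + 0×4 = 6; y[5] = 0×-3 = 0

[4, 16, -14, -8, 6, 0]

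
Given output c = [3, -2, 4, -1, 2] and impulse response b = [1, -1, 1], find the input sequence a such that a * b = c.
Deconvolve c=[3, -2, 4, -1, 2] by b=[1, -1, 1]. Since b[0]=1, solve forward: a[0] = c[0] / 1 = 3; a[1] = (c[1] - 3×-1) / 1 = 1; a[2] = (c[2] - 1×-1 - 3×1) / 1 = 2. So a = [3, 1, 2]. Check by forward convolution: c[0] = 3×1 = 3; c[1] = 3×-1 + 1×1 = -2; c[2] = 3×1 + 1×-1 + 2×1 = 4; c[3] = 1×1 + 2×-1 = -1; c[4] = 2×1 = 2

[3, 1, 2]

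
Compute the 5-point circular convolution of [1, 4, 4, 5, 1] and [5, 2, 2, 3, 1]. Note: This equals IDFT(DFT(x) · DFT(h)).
Either evaluate y[k] = Σ_j x[j]·h[(k-j) mod 5] directly, or use IDFT(DFT(x) · DFT(h)). y[0] = 1×5 + 4×1 + 4×3 + 5×2 + 1×2 = 33; y[1] = 1×2 + 4×5 + 4×1 + 5×3 + 1×2 = 43; y[2] = 1×2 + 4×2 + 4×5 + 5×1 + 1×3 = 38; y[3] = 1×3 + 4×2 + 4×2 + 5×5 + 1×1 = 45; y[4] = 1×1 + 4×3 + 4×2 + 5×2 + 1×5 = 36. Result: [33, 43, 38, 45, 36]

[33, 43, 38, 45, 36]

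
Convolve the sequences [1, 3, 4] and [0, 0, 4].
y[0] = 1×0 = 0; y[1] = 1×0 + 3×0 = 0; y[2] = 1×4 + 3×0 + 4×0 = 4; y[3] = 3×4 + 4×0 = 12; y[4] = 4×4 = 16

[0, 0, 4, 12, 16]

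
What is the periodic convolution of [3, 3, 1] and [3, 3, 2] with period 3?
Use y[k] = Σ_j x[j]·h[(k-j) mod 3]. y[0] = 3×3 + 3×2 + 1×3 = 18; y[1] = 3×3 + 3×3 + 1×2 = 20; y[2] = 3×2 + 3×3 + 1×3 = 18. Result: [18, 20, 18]

[18, 20, 18]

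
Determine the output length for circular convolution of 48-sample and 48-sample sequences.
Circular convolution (zero-padding the shorter input) has length max(m, n) = max(48, 48) = 48

48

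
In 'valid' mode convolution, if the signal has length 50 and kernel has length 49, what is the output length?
'Valid' mode counts only positions where the kernel fully overlaps the signal: m - n + 1 = 50 - 49 + 1 = 2

2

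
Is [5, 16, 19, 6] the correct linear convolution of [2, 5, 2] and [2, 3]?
Recompute linear convolution of [2, 5, 2] and [2, 3]: y[0] = 2×2 = 4; y[1] = 2×3 + 5×2 = 16; y[2] = 5×3 + 2×2 = 19; y[3] = 2×3 = 6 → [4, 16, 19, 6]. Compare to given [5, 16, 19, 6]: they differ at index 0: given 5, correct 4, so answer: No

No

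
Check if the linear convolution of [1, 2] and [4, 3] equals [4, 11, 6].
Recompute linear convolution of [1, 2] and [4, 3]: y[0] = 1×4 = 4; y[1] = 1×3 + 2×4 = 11; y[2] = 2×3 = 6 → [4, 11, 6]. Given [4, 11, 6] matches, so answer: Yes

Yes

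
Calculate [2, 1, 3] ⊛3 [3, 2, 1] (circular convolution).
Use y[k] = Σ_j f[j]·g[(k-j) mod 3]. y[0] = 2×3 + 1×1 + 3×2 = 13; y[1] = 2×2 + 1×3 + 3×1 = 10; y[2] = 2×1 + 1×2 + 3×3 = 13. Result: [13, 10, 13]

[13, 10, 13]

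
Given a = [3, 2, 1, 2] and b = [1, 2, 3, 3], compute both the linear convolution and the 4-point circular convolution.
Linear: y_lin[0] = 3×1 = 3; y_lin[1] = 3×2 + 2×1 = 8; y_lin[2] = 3×3 + 2×2 + 1×1 = 14; y_lin[3] = 3×3 + 2×3 + 1×2 + 2×1 = 19; y_lin[4] = 2×3 + 1×3 + 2×2 = 13; y_lin[5] = 1×3 + 2×3 = 9; y_lin[6] = 2×3 = 6 → [3, 8, 14, 19, 13, 9, 6]. Circular (length 4): y[0] = 3×1 + 2×3 + 1×3 + 2×2 = 16; y[1] = 3×2 + 2×1 + 1×3 + 2×3 = 17; y[2] = 3×3 + 2×2 + 1×1 + 2×3 = 20; y[3] = 3×3 + 2×3 + 1×2 + 2×1 = 19 → [16, 17, 20, 19]

Linear: [3, 8, 14, 19, 13, 9, 6], Circular: [16, 17, 20, 19]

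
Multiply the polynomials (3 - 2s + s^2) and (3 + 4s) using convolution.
Ascending coefficients: a = [3, -2, 1], b = [3, 4]. c[0] = 3×3 = 9; c[1] = 3×4 + -2×3 = 6; c[2] = -2×4 + 1×3 = -5; c[3] = 1×4 = 4. Result coefficients: [9, 6, -5, 4] → 9 + 6s - 5s^2 + 4s^3

9 + 6s - 5s^2 + 4s^3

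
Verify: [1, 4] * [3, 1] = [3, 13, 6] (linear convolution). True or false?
Recompute linear convolution of [1, 4] and [3, 1]: y[0] = 1×3 = 3; y[1] = 1×1 + 4×3 = 13; y[2] = 4×1 = 4 → [3, 13, 4]. Compare to given [3, 13, 6]: they differ at index 2: given 6, correct 4, so answer: No

No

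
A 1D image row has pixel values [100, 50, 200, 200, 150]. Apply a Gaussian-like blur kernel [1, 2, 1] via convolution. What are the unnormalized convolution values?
Convolve image row [100, 50, 200, 200, 150] with kernel [1, 2, 1]: y[0] = 100×1 = 100; y[1] = 100×2 + 50×1 = 250; y[2] = 100×1 + 50×2 + 200×1 = 400; y[3] = 50×1 + 200×2 + 200×1 = 650; y[4] = 200×1 + 200×2 + 150×1 = 750; y[5] = 200×1 + 150×2 = 500; y[6] = 150×1 = 150 → [100, 250, 400, 650, 750, 500, 150]. Normalization factor = sum(kernel) = 4.

[100, 250, 400, 650, 750, 500, 150]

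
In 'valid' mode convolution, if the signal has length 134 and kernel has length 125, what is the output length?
'Valid' mode counts only positions where the kernel fully overlaps the signal: m - n + 1 = 134 - 125 + 1 = 10

10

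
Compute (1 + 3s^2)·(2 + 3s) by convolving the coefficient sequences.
Ascending coefficients: a = [1, 0, 3], b = [2, 3]. c[0] = 1×2 = 2; c[1] = 1×3 + 0×2 = 3; c[2] = 0×3 + 3×2 = 6; c[3] = 3×3 = 9. Result coefficients: [2, 3, 6, 9] → 2 + 3s + 6s^2 + 9s^3

2 + 3s + 6s^2 + 9s^3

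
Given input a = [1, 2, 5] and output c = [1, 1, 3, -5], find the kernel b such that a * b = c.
Output length 4 = len(a) + len(b) - 1 ⇒ len(b) = 2. Solve b forward using b[k] = (c[k] - Σ_{i≥1} a[i]·b[k-i]) / a[0]: b[0] = c[0] / a[0] = 1 / 1 = 1; b[1] = (c[1] - 2×1) / a[0] = (1 - 2×1) / 1 = -1. So b = [1, -1]. Forward-check [1, 2, 5] * [1, -1]: c[0] = 1×1 = 1; c[1] = 1×-1 + 2×1 = 1; c[2] = 2×-1 + 5×1 = 3; c[3] = 5×-1 = -5 → [1, 1, 3, -5] ✓

[1, -1]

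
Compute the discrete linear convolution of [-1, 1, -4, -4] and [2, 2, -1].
y[0] = -1×2 = -2; y[1] = -1×2 + 1×2 = 0; y[2] = -1×-1 + 1×2 + -4×2 = -5; y[3] = 1×-1 + -4×2 + -4×2 = -17; y[4] = -4×-1 + -4×2 = -4; y[5] = -4×-1 = 4

[-2, 0, -5, -17, -4, 4]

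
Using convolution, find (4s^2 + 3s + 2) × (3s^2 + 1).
Ascending coefficients: a = [2, 3, 4], b = [1, 0, 3]. c[0] = 2×1 = 2; c[1] = 2×0 + 3×1 = 3; c[2] = 2×3 + 3×0 + 4×1 = 10; c[3] = 3×3 + 4×0 = 9; c[4] = 4×3 = 12. Result coefficients: [2, 3, 10, 9, 12] → 12s^4 + 9s^3 + 10s^2 + 3s + 2

12s^4 + 9s^3 + 10s^2 + 3s + 2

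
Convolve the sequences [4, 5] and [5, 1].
y[0] = 4×5 = 20; y[1] = 4×1 + 5×5 = 29; y[2] = 5×1 = 5

[20, 29, 5]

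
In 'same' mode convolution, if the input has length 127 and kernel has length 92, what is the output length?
'Same' mode returns an output with the same length as the input: 127

127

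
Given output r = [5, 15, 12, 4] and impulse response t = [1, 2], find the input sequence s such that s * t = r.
Deconvolve r=[5, 15, 12, 4] by t=[1, 2]. Since t[0]=1, solve forward: s[0] = r[0] / 1 = 5; s[1] = (r[1] - 5×2) / 1 = 5; s[2] = (r[2] - 5×2) / 1 = 2. So s = [5, 5, 2]. Check by forward convolution: r[0] = 5×1 = 5; r[1] = 5×2 + 5×1 = 15; r[2] = 5×2 + 2×1 = 12; r[3] = 2×2 = 4

[5, 5, 2]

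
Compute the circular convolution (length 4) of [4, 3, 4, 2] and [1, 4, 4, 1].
Use y[k] = Σ_j a[j]·b[(k-j) mod 4]. y[0] = 4×1 + 3×1 + 4×4 + 2×4 = 31; y[1] = 4×4 + 3×1 + 4×1 + 2×4 = 31; y[2] = 4×4 + 3×4 + 4×1 + 2×1 = 34; y[3] = 4×1 + 3×4 + 4×4 + 2×1 = 34. Result: [31, 31, 34, 34]

[31, 31, 34, 34]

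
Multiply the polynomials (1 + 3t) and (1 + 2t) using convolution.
Ascending coefficients: a = [1, 3], b = [1, 2]. c[0] = 1×1 = 1; c[1] = 1×2 + 3×1 = 5; c[2] = 3×2 = 6. Result coefficients: [1, 5, 6] → 1 + 5t + 6t^2

1 + 5t + 6t^2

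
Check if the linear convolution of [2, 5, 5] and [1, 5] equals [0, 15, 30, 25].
Recompute linear convolution of [2, 5, 5] and [1, 5]: y[0] = 2×1 = 2; y[1] = 2×5 + 5×1 = 15; y[2] = 5×5 + 5×1 = 30; y[3] = 5×5 = 25 → [2, 15, 30, 25]. Compare to given [0, 15, 30, 25]: they differ at index 0: given 0, correct 2, so answer: No

No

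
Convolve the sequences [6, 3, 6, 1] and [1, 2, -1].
y[0] = 6×1 = 6; y[1] = 6×2 + 3×1 = 15; y[2] = 6×-1 + 3×2 + 6×1 = 6; y[3] = 3×-1 + 6×2 + 1×1 = 10; y[4] = 6×-1 + 1×2 = -4; y[5] = 1×-1 = -1

[6, 15, 6, 10, -4, -1]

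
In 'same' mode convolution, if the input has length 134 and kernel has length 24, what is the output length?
'Same' mode returns an output with the same length as the input: 134

134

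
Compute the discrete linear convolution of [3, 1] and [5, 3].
y[0] = 3×5 = 15; y[1] = 3×3 + 1×5 = 14; y[2] = 1×3 = 3

[15, 14, 3]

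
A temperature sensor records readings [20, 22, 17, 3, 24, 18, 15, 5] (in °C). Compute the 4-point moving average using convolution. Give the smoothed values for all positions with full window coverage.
4-point moving average kernel = [1, 1, 1, 1]. Apply in 'valid' mode (full window coverage): avg[0] = (20 + 22 + 17 + 3) / 4 = 15.5; avg[1] = (22 + 17 + 3 + 24) / 4 = 16.5; avg[2] = (17 + 3 + 24 + 18) / 4 = 15.5; avg[3] = (3 + 24 + 18 + 15) / 4 = 15.0; avg[4] = (24 + 18 + 15 + 5) / 4 = 15.5. Smoothed values: [15.5, 16.5, 15.5, 15.0, 15.5]

[15.5, 16.5, 15.5, 15.0, 15.5]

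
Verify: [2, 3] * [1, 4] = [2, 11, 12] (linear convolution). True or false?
Recompute linear convolution of [2, 3] and [1, 4]: y[0] = 2×1 = 2; y[1] = 2×4 + 3×1 = 11; y[2] = 3×4 = 12 → [2, 11, 12]. Given [2, 11, 12] matches, so answer: Yes

Yes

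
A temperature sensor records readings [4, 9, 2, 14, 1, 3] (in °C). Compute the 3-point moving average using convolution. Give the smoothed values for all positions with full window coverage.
3-point moving average kernel = [1, 1, 1]. Apply in 'valid' mode (full window coverage): avg[0] = (4 + 9 + 2) / 3 = 5.0; avg[1] = (9 + 2 + 14) / 3 = 8.33; avg[2] = (2 + 14 + 1) / 3 = 5.67; avg[3] = (14 + 1 + 3) / 3 = 6.0. Smoothed values: [5.0, 8.33, 5.67, 6.0]

[5.0, 8.33, 5.67, 6.0]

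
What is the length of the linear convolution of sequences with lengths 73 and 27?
Linear/full convolution length: m + n - 1 = 73 + 27 - 1 = 99

99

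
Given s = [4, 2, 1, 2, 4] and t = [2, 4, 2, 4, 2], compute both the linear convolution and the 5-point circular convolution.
Linear: y_lin[0] = 4×2 = 8; y_lin[1] = 4×4 + 2×2 = 20; y_lin[2] = 4×2 + 2×4 + 1×2 = 18; y_lin[3] = 4×4 + 2×2 + 1×4 + 2×2 = 28; y_lin[4] = 4×2 + 2×4 + 1×2 + 2×4 + 4×2 = 34; y_lin[5] = 2×2 + 1×4 + 2×2 + 4×4 = 28; y_lin[6] = 1×2 + 2×4 + 4×2 = 18; y_lin[7] = 2×2 + 4×4 = 20; y_lin[8] = 4×2 = 8 → [8, 20, 18, 28, 34, 28, 18, 20, 8]. Circular (length 5): y[0] = 4×2 + 2×2 + 1×4 + 2×2 + 4×4 = 36; y[1] = 4×4 + 2×2 + 1×2 + 2×4 + 4×2 = 38; y[2] = 4×2 + 2×4 + 1×2 + 2×2 + 4×4 = 38; y[3] = 4×4 + 2×2 + 1×4 + 2×2 + 4×2 = 36; y[4] = 4×2 + 2×4 + 1×2 + 2×4 + 4×2 = 34 → [36, 38, 38, 36, 34]

Linear: [8, 20, 18, 28, 34, 28, 18, 20, 8], Circular: [36, 38, 38, 36, 34]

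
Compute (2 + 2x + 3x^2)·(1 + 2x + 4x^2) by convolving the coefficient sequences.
Ascending coefficients: a = [2, 2, 3], b = [1, 2, 4]. c[0] = 2×1 = 2; c[1] = 2×2 + 2×1 = 6; c[2] = 2×4 + 2×2 + 3×1 = 15; c[3] = 2×4 + 3×2 = 14; c[4] = 3×4 = 12. Result coefficients: [2, 6, 15, 14, 12] → 2 + 6x + 15x^2 + 14x^3 + 12x^4

2 + 6x + 15x^2 + 14x^3 + 12x^4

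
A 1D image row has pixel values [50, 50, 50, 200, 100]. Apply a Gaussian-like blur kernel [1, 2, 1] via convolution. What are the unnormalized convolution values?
Convolve image row [50, 50, 50, 200, 100] with kernel [1, 2, 1]: y[0] = 50×1 = 50; y[1] = 50×2 + 50×1 = 150; y[2] = 50×1 + 50×2 + 50×1 = 200; y[3] = 50×1 + 50×2 + 200×1 = 350; y[4] = 50×1 + 200×2 + 100×1 = 550; y[5] = 200×1 + 100×2 = 400; y[6] = 100×1 = 100 → [50, 150, 200, 350, 550, 400, 100]. Normalization factor = sum(kernel) = 4.

[50, 150, 200, 350, 550, 400, 100]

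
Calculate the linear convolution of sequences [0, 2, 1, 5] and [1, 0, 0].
y[0] = 0×1 = 0; y[1] = 0×0 + 2×1 = 2; y[2] = 0×0 + 2×0 + 1×1 = 1; y[3] = 2×0 + 1×0 + 5×1 = 5; y[4] = 1×0 + 5×0 = 0; y[5] = 5×0 = 0

[0, 2, 1, 5, 0, 0]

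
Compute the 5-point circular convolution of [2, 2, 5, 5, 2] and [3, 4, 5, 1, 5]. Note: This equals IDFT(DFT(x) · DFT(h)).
Either evaluate y[k] = Σ_j x[j]·h[(k-j) mod 5] directly, or use IDFT(DFT(x) · DFT(h)). y[0] = 2×3 + 2×5 + 5×1 + 5×5 + 2×4 = 54; y[1] = 2×4 + 2×3 + 5×5 + 5×1 + 2×5 = 54; y[2] = 2×5 + 2×4 + 5×3 + 5×5 + 2×1 = 60; y[3] = 2×1 + 2×5 + 5×4 + 5×3 + 2×5 = 57; y[4] = 2×5 + 2×1 + 5×5 + 5×4 + 2×3 = 63. Result: [54, 54, 60, 57, 63]

[54, 54, 60, 57, 63]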